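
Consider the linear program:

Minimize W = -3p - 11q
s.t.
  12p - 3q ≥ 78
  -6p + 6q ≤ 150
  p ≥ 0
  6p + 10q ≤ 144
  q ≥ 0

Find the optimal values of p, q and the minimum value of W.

p = 202/23, q = 210/23, minimum W = -2916/23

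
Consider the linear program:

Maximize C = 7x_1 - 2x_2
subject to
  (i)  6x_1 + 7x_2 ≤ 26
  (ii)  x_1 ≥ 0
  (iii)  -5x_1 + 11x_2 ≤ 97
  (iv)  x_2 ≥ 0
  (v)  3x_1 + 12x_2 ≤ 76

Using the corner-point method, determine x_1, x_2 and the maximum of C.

x_1 = 13/3, x_2 = 0, maximum C = 91/3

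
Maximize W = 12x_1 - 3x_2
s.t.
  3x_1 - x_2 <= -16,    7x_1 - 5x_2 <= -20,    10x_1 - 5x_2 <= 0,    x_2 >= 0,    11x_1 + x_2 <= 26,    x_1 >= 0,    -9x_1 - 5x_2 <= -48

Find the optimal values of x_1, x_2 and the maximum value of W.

Vertices and W = 12x_1 - 3x_2:
  (5/7, 127/7) → W = -321/7
  (0, 16) → W = -48
  (0, 26) → W = -78

x_1 = 5/7, x_2 = 127/7, maximum W = -321/7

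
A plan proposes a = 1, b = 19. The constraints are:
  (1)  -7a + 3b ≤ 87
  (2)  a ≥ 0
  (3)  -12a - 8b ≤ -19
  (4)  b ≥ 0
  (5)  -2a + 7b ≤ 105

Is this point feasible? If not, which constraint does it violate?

Constraint (5): -2a + 7b = 131, which is not ≤ 105. All other constraints are satisfied.

not feasible — violates (5)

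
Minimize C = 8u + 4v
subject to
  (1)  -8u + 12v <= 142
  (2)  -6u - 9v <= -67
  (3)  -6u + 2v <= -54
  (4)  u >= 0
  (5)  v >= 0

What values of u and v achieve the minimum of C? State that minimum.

Vertices and C = 8u + 4v:
  (233/14, 321/14) → C = 1574/7
  (310/33, 13/11) → C = 2636/33
  (67/6, 0) → C = 268/3
The feasible region is unbounded (it extends along (1, 0), (3, 2)), but C strictly increases along every unbounded feasible direction, so there is no improving ray and the minimum is attained at a vertex.

u = 310/33, v = 13/11, minimum C = 2636/33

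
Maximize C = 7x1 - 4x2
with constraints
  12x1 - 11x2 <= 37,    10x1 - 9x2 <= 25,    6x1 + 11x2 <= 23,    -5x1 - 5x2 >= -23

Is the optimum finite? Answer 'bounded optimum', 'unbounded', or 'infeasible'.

Vertices and C = 7x1 - 4x2:
  (-29, -35) → C = -63
  (241/82, 20/41) → C = 1527/82
The feasible region has finitely many vertices and no improving ray; the maximum is 1527/82 at (241/82, 20/41).

bounded optimum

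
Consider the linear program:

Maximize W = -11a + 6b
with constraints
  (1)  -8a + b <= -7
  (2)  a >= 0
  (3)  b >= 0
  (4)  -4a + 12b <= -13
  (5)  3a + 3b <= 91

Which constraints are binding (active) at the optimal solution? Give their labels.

(3) and (4)

Extreme points and W = -11a + 6b:
  (13/4, 0) → W = -143/4
  (91/3, 0) → W = -1001/3
  (377/16, 325/48) → W = -3497/16

The maximum is at (13/4, 0). Substituting into each constraint, equality holds for (3) and (4); the remaining constraints have slack.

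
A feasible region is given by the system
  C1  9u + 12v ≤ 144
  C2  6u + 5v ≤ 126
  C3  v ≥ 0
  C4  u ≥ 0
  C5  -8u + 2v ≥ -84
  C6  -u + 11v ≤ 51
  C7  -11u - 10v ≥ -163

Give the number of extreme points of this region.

Pairwise boundary intersections that survive every other constraint:
  (216/19, 66/19)
  (324/37, 201/37)
  (0, 0)
  (21/2, 0)
  (0, 51/11)

5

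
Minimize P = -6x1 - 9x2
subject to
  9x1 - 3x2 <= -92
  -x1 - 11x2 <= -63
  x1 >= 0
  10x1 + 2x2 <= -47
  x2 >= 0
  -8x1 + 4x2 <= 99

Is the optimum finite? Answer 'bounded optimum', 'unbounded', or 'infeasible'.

infeasible

The boundaries 9x1 - 3x2 = -92 and -x1 - 11x2 = -63 meet at (-823/102, 659/102), but that point violates x1 ≥ 0. Every candidate vertex is excluded by some other constraint, so the feasible region is empty.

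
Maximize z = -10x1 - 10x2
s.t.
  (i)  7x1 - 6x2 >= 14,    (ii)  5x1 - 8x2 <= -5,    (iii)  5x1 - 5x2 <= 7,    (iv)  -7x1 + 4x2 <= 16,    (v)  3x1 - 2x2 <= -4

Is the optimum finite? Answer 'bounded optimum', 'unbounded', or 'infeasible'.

infeasible

The boundaries 7x1 - 6x2 = 14 and 5x1 - 5x2 = 7 meet at (28/5, 21/5), but that point violates 3x1 - 2x2 ≤ -4. Every candidate vertex is excluded by some other constraint, so the feasible region is empty.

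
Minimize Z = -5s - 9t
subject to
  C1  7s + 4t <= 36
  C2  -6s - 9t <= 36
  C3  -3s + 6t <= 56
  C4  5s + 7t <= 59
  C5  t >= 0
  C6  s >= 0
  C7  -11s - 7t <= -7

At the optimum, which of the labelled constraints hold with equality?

Extreme points and Z = -5s - 9t:
  (16/29, 233/29) → Z = -2177/29
  (36/7, 0) → Z = -180/7
  (0, 59/7) → Z = -531/7
  (7/11, 0) → Z = -35/11
  (0, 1) → Z = -9

The minimum is at (0, 59/7). Substituting into each constraint, equality holds for C4 and C6; the remaining constraints have slack.

C4 and C6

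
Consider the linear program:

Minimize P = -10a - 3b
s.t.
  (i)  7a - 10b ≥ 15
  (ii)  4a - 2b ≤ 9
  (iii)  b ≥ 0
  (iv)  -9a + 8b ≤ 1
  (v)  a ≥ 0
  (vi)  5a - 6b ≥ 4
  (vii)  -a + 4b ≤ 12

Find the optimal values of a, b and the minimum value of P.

Feasible corners and P = -10a - 3b:
  (30/13, 3/26) → P = -609/26
  (15/7, 0) → P = -150/7
  (9/4, 0) → P = -45/2

At the optimal vertex, 7a - 10b = 15 and 4a - 2b = 9.
Solving simultaneously gives a = 30/13, b = 3/26.

a = 30/13, b = 3/26, minimum P = -609/26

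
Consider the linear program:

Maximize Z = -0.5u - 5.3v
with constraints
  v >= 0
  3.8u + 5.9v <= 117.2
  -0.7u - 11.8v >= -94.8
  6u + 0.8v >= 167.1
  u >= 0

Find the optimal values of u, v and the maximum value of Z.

The binding constraints are v = 0 and 6u + 0.8v = 167.1.
Solving simultaneously gives u = 557/20, v = 0.

u = 27.85, v = 0, maximum Z = -13.925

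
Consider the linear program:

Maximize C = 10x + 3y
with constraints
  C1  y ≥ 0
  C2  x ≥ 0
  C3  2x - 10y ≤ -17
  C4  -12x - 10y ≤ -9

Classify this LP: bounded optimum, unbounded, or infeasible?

unbounded

From the feasible point (0, 17/10), moving in the direction (0, 1) keeps every constraint satisfied while C increases without bound.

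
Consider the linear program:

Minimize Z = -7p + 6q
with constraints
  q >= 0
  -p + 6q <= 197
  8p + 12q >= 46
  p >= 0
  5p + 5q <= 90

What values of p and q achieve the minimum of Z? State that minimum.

Feasible corners and Z = -7p + 6q:
  (23/4, 0) → Z = -161/4
  (18, 0) → Z = -126
  (0, 23/6) → Z = 23
  (0, 18) → Z = 108

At the optimal vertex, q = 0 and 5p + 5q = 90.
Solving simultaneously gives p = 18, q = 0.

p = 18, q = 0, minimum Z = -126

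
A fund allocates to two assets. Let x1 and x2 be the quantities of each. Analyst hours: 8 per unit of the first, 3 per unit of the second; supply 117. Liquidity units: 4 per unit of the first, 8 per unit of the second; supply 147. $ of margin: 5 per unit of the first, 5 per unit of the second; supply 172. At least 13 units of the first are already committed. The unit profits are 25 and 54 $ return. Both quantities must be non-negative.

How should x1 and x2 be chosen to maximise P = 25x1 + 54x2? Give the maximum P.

x1 = 13, x2 = 13/3, maximum P = 559

Corner points and P = 25x1 + 54x2:
  (117/8, 0) → P = 2925/8
  (13, 0) → P = 325
  (13, 13/3) → P = 559

At the optimal vertex, 8x1 + 3x2 = 117 and x1 = 13.
Solving simultaneously gives x1 = 13, x2 = 13/3.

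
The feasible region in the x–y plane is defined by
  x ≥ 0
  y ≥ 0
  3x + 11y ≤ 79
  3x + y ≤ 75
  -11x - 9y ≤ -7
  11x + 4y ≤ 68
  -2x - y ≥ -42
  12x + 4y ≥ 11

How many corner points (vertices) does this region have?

5

The feasible vertices (each the meet of two boundaries and inside every other half-plane) are:
  (0, 79/11)
  (0, 11/4)
  (68/11, 0)
  (11/12, 0)
  (432/109, 665/109)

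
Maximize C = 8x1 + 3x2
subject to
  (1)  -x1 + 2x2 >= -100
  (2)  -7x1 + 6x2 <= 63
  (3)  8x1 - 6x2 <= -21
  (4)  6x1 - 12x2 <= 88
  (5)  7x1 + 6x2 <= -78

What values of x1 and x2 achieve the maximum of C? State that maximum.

Extreme points and C = 8x1 + 3x2:
  (-107/4, -497/24) → C = -2209/8
  (-141/14, -5/4) → C = -2361/28
  (-13, -83/6) → C = -291/2
  (-33/5, -53/10) → C = -687/10

x1 = -33/5, x2 = -53/10, maximum C = -687/10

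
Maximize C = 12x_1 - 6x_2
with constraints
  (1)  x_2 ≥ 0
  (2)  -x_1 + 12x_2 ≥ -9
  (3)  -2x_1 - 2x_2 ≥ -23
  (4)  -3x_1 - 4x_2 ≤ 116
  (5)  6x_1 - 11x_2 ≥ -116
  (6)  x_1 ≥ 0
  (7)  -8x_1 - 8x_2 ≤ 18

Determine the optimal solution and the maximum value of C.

Extreme points and C = 12x_1 - 6x_2:
  (9, 0) → C = 108
  (0, 0) → C = 0
  (147/13, 5/26) → C = 1749/13
  (21/34, 185/17) → C = -984/17
  (0, 116/11) → C = -696/11

x_1 = 147/13, x_2 = 5/26, maximum C = 1749/13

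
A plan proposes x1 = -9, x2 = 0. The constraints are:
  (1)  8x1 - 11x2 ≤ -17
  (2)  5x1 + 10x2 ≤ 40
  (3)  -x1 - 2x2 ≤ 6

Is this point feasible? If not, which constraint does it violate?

not feasible — violates (3)

Constraint (3): -x1 - 2x2 = 9, which is not ≤ 6. All other constraints are satisfied.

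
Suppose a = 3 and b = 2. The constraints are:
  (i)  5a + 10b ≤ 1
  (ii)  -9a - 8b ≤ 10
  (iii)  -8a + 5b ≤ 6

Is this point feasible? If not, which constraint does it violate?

Constraint (i): 5a + 10b = 35, which is not ≤ 1. All other constraints are satisfied.

not feasible — violates (i)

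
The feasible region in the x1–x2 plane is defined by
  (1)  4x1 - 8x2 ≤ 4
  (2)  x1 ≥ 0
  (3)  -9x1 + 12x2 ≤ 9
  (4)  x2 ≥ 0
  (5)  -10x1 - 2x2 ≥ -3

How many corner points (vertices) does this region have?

4

Intersecting each pair of boundary lines and keeping only the points that satisfy every inequality leaves:
  (0, 3/4)
  (0, 0)
  (3/23, 39/46)
  (3/10, 0)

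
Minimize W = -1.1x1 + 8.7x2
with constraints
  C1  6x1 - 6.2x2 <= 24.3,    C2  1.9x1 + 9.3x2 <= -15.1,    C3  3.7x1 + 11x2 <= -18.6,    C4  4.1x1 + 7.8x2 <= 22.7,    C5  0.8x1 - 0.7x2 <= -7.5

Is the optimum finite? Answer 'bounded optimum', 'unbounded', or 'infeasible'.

unbounded

From the feasible point (-6351/76, -1611/19), moving in the direction (-6.2, -6) keeps every constraint satisfied while W decreases without bound.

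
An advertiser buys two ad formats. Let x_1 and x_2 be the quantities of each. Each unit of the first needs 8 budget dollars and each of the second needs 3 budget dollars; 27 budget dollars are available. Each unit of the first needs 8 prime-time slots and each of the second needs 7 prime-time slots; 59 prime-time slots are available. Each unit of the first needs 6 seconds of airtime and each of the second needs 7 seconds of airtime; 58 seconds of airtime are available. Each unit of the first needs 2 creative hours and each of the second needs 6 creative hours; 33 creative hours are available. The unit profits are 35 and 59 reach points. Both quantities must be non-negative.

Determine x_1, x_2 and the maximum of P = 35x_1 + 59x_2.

x_1 = 3/2, x_2 = 5, maximum P = 695/2

Feasible corners and P = 35x_1 + 59x_2:
  (0, 0) → P = 0
  (0, 11/2) → P = 649/2
  (27/8, 0) → P = 945/8
  (3/2, 5) → P = 695/2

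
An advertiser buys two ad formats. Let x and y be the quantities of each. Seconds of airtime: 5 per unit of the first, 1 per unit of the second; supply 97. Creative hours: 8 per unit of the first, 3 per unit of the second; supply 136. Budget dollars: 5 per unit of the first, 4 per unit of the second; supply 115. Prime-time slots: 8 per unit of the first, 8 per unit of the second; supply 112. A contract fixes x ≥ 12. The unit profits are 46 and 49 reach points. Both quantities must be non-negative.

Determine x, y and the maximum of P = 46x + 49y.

Vertices and P = 46x + 49y:
  (14, 0) → P = 644
  (12, 0) → P = 552
  (12, 2) → P = 650

x = 12, y = 2, maximum P = 650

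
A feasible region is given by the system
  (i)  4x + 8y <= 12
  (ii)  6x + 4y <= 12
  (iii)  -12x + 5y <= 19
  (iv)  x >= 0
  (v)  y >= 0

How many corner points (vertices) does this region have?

4

Intersecting each pair of boundary lines and keeping only the points that satisfy every inequality leaves:
  (3/2, 3/4)
  (0, 3/2)
  (2, 0)
  (0, 0)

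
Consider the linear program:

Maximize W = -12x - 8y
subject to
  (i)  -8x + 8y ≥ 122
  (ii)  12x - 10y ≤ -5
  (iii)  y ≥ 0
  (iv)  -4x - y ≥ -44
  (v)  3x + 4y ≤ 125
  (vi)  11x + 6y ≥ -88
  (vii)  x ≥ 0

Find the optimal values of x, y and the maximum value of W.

x = 0, y = 61/4, maximum W = -122

Feasible corners and W = -12x - 8y:
  (23/4, 21) → W = -237
  (0, 61/4) → W = -122
  (51/13, 368/13) → W = -3556/13
  (0, 125/4) → W = -250

The binding constraints are -8x + 8y = 122 and x = 0.
Solving simultaneously gives x = 0, y = 61/4.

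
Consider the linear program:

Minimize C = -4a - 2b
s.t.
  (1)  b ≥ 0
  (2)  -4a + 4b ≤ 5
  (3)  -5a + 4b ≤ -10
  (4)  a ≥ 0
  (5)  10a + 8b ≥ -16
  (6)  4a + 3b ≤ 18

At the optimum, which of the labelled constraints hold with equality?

Vertices and C = -4a - 2b:
  (2, 0) → C = -8
  (9/2, 0) → C = -18
  (102/31, 50/31) → C = -508/31

The minimum is at (9/2, 0). Substituting into each constraint, equality holds for (1) and (6); the remaining constraints have slack.

(1) and (6)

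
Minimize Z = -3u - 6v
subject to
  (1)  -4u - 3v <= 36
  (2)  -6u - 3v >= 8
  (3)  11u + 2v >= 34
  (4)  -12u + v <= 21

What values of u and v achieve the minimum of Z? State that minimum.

Extreme points and Z = -3u - 6v:
  (14, -92/3) → Z = 142
  (174/25, -532/25) → Z = 534/5
  (118/21, -292/21) → Z = 466/7

At the optimal vertex, -6u - 3v = 8 and 11u + 2v = 34.
Solving simultaneously gives u = 118/21, v = -292/21.

u = 118/21, v = -292/21, minimum Z = 466/7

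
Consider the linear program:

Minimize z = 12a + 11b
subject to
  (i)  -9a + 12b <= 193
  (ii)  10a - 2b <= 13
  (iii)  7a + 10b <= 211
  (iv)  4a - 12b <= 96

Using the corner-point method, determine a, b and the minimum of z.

Extreme points and z = 12a + 11b:
  (301/87, 1625/87) → z = 21487/87
  (-289/5, -409/15) → z = -14903/15
  (92/19, 673/38) → z = 9611/38
  (-9/28, -227/28) → z = -2605/28

a = -289/5, b = -409/15, minimum z = -14903/15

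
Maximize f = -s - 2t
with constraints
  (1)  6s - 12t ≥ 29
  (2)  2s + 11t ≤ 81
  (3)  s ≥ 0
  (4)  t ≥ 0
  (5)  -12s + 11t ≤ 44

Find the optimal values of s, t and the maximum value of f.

s = 29/6, t = 0, maximum f = -29/6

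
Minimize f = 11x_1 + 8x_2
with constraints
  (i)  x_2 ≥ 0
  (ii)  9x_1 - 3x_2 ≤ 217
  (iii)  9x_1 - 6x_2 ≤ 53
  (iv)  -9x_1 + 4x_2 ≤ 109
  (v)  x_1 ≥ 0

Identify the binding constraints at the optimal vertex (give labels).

(i) and (v)

Feasible corners and f = 11x_1 + 8x_2:
  (53/9, 0) → f = 583/9
  (0, 0) → f = 0
  (127/3, 164/3) → f = 903
  (1195/9, 326) → f = 36617/9
  (0, 109/4) → f = 218

The minimum is at (0, 0). Substituting into each constraint, equality holds for (i) and (v); the remaining constraints have slack.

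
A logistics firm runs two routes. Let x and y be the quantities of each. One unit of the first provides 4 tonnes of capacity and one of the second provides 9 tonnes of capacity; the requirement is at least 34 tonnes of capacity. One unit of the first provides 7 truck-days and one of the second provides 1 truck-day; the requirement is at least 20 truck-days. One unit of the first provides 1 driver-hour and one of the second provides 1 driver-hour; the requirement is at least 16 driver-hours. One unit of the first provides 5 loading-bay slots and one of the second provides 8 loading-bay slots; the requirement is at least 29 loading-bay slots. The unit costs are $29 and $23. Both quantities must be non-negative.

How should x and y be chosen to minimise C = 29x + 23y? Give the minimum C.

Vertices and C = 29x + 23y:
  (0, 20) → C = 460
  (16, 0) → C = 464
  (2/3, 46/3) → C = 372
The feasible region is unbounded (it extends along (0, 1), (1, 0)), but C strictly increases along every unbounded feasible direction, so there is no improving ray and the minimum is attained at a vertex.

The binding constraints are 7x + y = 20 and x + y = 16.
Solving simultaneously gives x = 2/3, y = 46/3.

x = 2/3, y = 46/3, minimum C = 372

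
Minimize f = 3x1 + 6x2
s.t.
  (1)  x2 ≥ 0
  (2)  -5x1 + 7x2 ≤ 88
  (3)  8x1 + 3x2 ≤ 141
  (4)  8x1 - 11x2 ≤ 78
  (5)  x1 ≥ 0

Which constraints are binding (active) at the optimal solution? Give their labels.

(1) and (5)

Feasible corners and f = 3x1 + 6x2:
  (39/4, 0) → f = 117/4
  (0, 0) → f = 0
  (723/71, 1409/71) → f = 10623/71
  (0, 88/7) → f = 528/7
  (255/16, 9/2) → f = 1197/16

The minimum is at (0, 0). Substituting into each constraint, equality holds for (1) and (5); the remaining constraints have slack.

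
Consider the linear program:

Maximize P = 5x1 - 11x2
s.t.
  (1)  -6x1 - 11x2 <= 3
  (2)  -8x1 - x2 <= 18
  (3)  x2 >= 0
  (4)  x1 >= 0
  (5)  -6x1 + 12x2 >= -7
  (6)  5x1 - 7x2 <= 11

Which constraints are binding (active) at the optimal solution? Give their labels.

(3) and (5)

Corner points and P = 5x1 - 11x2:
  (0, 0) → P = 0
  (7/6, 0) → P = 35/6
  (83/18, 31/18) → P = 37/9
The feasible region is unbounded (it extends along (0, 1), (7, 5)), but P strictly decreases along every unbounded feasible direction, so there is no improving ray and the maximum is attained at a vertex.

The maximum is at (7/6, 0). Substituting into each constraint, equality holds for (3) and (5); the remaining constraints have slack.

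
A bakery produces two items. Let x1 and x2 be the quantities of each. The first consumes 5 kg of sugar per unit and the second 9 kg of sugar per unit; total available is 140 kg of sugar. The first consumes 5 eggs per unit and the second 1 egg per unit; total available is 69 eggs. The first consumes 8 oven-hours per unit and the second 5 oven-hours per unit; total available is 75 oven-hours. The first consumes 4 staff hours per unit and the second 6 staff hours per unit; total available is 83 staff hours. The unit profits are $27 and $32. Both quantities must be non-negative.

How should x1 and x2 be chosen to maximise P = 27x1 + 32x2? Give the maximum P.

x1 = 5/4, x2 = 13, maximum P = 1799/4

Corner points and P = 27x1 + 32x2:
  (0, 0) → P = 0
  (0, 83/6) → P = 1328/3
  (75/8, 0) → P = 2025/8
  (5/4, 13) → P = 1799/4

The binding constraints are 8x1 + 5x2 = 75 and 4x1 + 6x2 = 83.
Solving simultaneously gives x1 = 5/4, x2 = 13.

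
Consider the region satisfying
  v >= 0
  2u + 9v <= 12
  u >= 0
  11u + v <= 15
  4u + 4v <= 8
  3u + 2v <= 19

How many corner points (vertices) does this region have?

5

Pairwise boundary intersections that survive every other constraint:
  (0, 0)
  (15/11, 0)
  (0, 4/3)
  (6/7, 8/7)
  (13/10, 7/10)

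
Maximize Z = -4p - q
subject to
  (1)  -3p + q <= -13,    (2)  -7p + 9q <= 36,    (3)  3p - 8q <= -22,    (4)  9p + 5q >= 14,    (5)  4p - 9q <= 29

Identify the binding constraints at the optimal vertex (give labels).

(1) and (3)

Extreme points and Z = -4p - q:
  (153/20, 199/20) → Z = -811/20
  (6, 5) → Z = -29
  (86, 35) → Z = -379
The feasible region is unbounded (it extends along (9, 7), (9, 4)), but Z strictly decreases along every unbounded feasible direction, so there is no improving ray and the maximum is attained at a vertex.

The maximum is at (6, 5). Substituting into each constraint, equality holds for (1) and (3); the remaining constraints have slack.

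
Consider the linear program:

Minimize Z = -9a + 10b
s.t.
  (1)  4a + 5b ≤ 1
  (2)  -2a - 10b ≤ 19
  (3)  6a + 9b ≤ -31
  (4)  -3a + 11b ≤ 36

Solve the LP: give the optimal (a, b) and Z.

a = -139/42, b = -26/21, minimum Z = 731/42

Vertices and Z = -9a + 10b:
  (-139/42, -26/21) → Z = 731/42
  (-569/52, 15/52) → Z = 5271/52
  (-665/93, 41/31) → Z = 2405/31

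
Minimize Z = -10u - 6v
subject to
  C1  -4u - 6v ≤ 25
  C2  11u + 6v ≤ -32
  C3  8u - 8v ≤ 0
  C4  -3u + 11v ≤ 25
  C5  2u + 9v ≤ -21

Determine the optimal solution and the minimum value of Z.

Vertices and Z = -10u - 6v:
  (-5/2, -5/2) → Z = 40
  (-33/8, -17/12) → Z = 199/4
  (-21/11, -21/11) → Z = 336/11

u = -21/11, v = -21/11, minimum Z = 336/11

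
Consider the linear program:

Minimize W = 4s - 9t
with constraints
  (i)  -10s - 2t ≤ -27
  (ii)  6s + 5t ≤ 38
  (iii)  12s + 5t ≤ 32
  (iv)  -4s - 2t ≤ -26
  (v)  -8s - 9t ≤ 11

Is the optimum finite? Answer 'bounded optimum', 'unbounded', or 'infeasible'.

infeasible

The boundaries -10s - 2t = -27 and 12s + 5t = 32 meet at (71/26, -2/13), but that point violates -4s - 2t ≤ -26. Every candidate vertex is excluded by some other constraint, so the feasible region is empty.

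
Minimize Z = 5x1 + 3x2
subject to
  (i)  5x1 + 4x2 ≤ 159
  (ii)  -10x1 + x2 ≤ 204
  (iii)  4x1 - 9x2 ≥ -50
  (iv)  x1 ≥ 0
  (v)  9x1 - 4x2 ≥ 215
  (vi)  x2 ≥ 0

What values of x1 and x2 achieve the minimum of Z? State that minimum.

x1 = 215/9, x2 = 0, minimum Z = 1075/9

Corner points and Z = 5x1 + 3x2:
  (187/7, 89/14) → Z = 2137/14
  (159/5, 0) → Z = 159
  (215/9, 0) → Z = 1075/9

The binding constraints are 9x1 - 4x2 = 215 and x2 = 0.
Solving simultaneously gives x1 = 215/9, x2 = 0.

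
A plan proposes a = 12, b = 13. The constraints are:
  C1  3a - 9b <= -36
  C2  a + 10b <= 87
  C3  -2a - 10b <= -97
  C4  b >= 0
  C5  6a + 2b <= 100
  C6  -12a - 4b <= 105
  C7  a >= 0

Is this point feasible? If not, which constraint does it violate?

Constraint C2: a + 10b = 142, which is not ≤ 87. All other constraints are satisfied.

not feasible — violates C2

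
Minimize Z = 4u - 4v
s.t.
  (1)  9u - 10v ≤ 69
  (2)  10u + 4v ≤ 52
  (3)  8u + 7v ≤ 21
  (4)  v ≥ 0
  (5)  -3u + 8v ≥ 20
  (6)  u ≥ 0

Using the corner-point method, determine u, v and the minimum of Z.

Extreme points and Z = 4u - 4v:
  (28/85, 223/85) → Z = -156/17
  (0, 3) → Z = -12
  (0, 5/2) → Z = -10

The optimum lies where 8u + 7v = 21 and u = 0.
Solving simultaneously gives u = 0, v = 3.

u = 0, v = 3, minimum Z = -12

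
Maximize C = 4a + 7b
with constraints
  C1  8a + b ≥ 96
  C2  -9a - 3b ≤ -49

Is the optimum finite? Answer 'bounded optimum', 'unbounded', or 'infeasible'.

From the feasible point (239/15, -472/15), moving in the direction (-1, 8) keeps every constraint satisfied while C increases without bound.

unbounded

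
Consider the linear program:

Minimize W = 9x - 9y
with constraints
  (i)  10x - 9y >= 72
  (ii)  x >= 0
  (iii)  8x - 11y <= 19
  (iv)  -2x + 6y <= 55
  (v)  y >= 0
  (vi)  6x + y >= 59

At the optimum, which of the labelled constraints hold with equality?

Feasible corners and W = 9x - 9y:
  (621/38, 193/19) → W = 2115/38
  (309/14, 347/21) → W = 699/14
  (719/26, 239/13) → W = 2169/26

The minimum is at (309/14, 347/21). Substituting into each constraint, equality holds for (i) and (iv); the remaining constraints have slack.

(i) and (iv)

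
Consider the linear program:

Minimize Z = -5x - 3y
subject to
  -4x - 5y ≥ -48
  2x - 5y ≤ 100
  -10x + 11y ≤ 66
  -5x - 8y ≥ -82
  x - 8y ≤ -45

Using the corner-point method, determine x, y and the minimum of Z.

Feasible corners and Z = -5x - 3y:
  (99/47, 372/47) → Z = -1611/47
  (159/37, 228/37) → Z = -1479/37
  (-11/23, 128/23) → Z = -329/23

At the optimal vertex, -4x - 5y = -48 and x - 8y = -45.
Solving simultaneously gives x = 159/37, y = 228/37.

x = 159/37, y = 228/37, minimum Z = -1479/37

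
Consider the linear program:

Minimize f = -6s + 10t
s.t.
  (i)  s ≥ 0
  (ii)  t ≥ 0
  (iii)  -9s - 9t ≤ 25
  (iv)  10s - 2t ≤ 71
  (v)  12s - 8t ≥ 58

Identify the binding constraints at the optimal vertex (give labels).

(ii) and (iv)

Extreme points and f = -6s + 10t:
  (71/10, 0) → f = -213/5
  (29/6, 0) → f = -29
  (113/14, 34/7) → f = 1/7

The minimum is at (71/10, 0). Substituting into each constraint, equality holds for (ii) and (iv); the remaining constraints have slack.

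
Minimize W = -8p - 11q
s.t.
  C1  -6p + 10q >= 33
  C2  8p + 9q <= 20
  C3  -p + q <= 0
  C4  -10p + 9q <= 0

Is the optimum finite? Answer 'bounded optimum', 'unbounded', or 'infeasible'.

The boundaries -6p + 10q = 33 and -p + q = 0 meet at (33/4, 33/4), but that point violates 8p + 9q ≤ 20. Every candidate vertex is excluded by some other constraint, so the feasible region is empty.

infeasible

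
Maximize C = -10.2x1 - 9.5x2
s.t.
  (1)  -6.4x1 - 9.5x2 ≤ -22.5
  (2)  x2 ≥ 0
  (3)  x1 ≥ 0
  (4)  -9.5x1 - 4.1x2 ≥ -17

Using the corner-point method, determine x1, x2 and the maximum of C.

The optimum lies where -6.4x1 - 9.5x2 = -22.5 and x1 = 0.
Solving simultaneously gives x1 = 0, x2 = 45/19.

x1 = 0, x2 = 45/19, maximum C = -45/2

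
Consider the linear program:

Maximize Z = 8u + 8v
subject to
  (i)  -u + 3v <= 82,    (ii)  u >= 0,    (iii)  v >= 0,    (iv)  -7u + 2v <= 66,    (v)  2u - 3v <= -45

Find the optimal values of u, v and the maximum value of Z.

Extreme points and Z = 8u + 8v:
  (0, 82/3) → Z = 656/3
  (37, 119/3) → Z = 1840/3
  (0, 15) → Z = 120

The binding constraints are -u + 3v = 82 and 2u - 3v = -45.
Solving simultaneously gives u = 37, v = 119/3.

u = 37, v = 119/3, maximum Z = 1840/3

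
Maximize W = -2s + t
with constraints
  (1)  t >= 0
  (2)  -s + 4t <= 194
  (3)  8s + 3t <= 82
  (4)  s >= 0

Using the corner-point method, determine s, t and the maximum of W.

Feasible corners and W = -2s + t:
  (41/4, 0) → W = -41/2
  (0, 0) → W = 0
  (0, 82/3) → W = 82/3

At the optimal vertex, 8s + 3t = 82 and s = 0.
Solving simultaneously gives s = 0, t = 82/3.

s = 0, t = 82/3, maximum W = 82/3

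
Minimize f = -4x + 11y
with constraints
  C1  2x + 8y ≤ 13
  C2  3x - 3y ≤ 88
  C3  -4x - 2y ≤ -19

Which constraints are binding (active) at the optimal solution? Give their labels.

Vertices and f = -4x + 11y:
  (743/30, -137/30) → f = -1493/10
  (9/2, 1/2) → f = -25/2
  (233/18, -295/18) → f = -4177/18

The minimum is at (233/18, -295/18). Substituting into each constraint, equality holds for C2 and C3; the remaining constraints have slack.

C2 and C3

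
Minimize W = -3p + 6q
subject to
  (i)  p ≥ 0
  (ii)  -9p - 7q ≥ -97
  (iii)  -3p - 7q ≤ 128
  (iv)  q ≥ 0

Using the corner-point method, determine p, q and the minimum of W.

p = 97/9, q = 0, minimum W = -97/3

Feasible corners and W = -3p + 6q:
  (0, 97/7) → W = 582/7
  (0, 0) → W = 0
  (97/9, 0) → W = -97/3

The binding constraints are -9p - 7q = -97 and q = 0.
Solving simultaneously gives p = 97/9, q = 0.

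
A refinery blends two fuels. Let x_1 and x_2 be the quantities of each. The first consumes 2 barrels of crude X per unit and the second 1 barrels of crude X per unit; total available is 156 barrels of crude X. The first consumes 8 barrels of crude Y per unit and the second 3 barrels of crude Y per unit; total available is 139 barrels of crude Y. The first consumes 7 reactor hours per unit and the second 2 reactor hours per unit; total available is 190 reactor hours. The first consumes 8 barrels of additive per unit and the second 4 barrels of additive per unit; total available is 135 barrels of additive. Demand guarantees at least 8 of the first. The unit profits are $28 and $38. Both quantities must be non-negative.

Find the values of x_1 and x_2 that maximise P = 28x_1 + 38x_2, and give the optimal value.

At the optimal vertex, 8x_1 + 4x_2 = 135 and x_1 = 8.
Solving simultaneously gives x_1 = 8, x_2 = 71/4.

x_1 = 8, x_2 = 71/4, maximum P = 1797/2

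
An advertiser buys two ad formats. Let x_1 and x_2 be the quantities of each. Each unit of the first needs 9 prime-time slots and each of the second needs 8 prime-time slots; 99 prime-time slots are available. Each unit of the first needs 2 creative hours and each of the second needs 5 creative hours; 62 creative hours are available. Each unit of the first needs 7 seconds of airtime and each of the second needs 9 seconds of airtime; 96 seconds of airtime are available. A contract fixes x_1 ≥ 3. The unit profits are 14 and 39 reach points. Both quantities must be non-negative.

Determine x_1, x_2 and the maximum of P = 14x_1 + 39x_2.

Vertices and P = 14x_1 + 39x_2:
  (11, 0) → P = 154
  (3, 0) → P = 42
  (123/25, 171/25) → P = 8391/25
  (3, 25/3) → P = 367

The optimum lies where 7x_1 + 9x_2 = 96 and x_1 = 3.
Solving simultaneously gives x_1 = 3, x_2 = 25/3.

x_1 = 3, x_2 = 25/3, maximum P = 367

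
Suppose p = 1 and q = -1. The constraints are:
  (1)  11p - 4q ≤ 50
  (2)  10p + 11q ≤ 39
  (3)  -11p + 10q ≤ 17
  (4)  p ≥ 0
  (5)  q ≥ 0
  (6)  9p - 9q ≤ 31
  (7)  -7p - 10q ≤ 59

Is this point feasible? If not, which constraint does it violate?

Constraint (5): q = -1, which is not ≥ 0. All other constraints are satisfied.

not feasible — violates (5)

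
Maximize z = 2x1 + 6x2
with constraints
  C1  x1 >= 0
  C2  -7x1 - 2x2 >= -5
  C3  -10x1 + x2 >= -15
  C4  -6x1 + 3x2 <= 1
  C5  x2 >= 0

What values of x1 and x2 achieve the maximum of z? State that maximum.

Extreme points and z = 2x1 + 6x2:
  (0, 1/3) → z = 2
  (0, 0) → z = 0
  (13/33, 37/33) → z = 248/33
  (5/7, 0) → z = 10/7

The binding constraints are -7x1 - 2x2 = -5 and -6x1 + 3x2 = 1.
Solving simultaneously gives x1 = 13/33, x2 = 37/33.

x1 = 13/33, x2 = 37/33, maximum z = 248/33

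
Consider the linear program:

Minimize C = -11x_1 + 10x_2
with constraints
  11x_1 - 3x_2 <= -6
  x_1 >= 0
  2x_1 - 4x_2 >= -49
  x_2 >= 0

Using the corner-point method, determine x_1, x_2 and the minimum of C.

x_1 = 0, x_2 = 2, minimum C = 20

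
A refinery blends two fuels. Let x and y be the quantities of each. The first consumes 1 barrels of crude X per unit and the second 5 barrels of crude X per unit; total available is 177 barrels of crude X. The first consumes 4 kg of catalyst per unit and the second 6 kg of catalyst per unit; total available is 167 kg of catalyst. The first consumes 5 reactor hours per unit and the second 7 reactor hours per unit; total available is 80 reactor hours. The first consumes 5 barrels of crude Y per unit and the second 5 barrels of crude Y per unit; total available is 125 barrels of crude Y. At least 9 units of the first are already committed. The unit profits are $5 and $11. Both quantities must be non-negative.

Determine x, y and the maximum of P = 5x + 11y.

x = 9, y = 5, maximum P = 100

At the optimal vertex, 5x + 7y = 80 and x = 9.
Solving simultaneously gives x = 9, y = 5.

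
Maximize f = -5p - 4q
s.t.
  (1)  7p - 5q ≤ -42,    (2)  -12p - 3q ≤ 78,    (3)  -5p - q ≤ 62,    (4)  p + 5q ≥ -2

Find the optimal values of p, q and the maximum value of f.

Feasible corners and f = -5p - 4q:
  (-11/2, 7/10) → f = 247/10
  (-36, 118) → f = -292
  (-128/19, 18/19) → f = 568/19
The feasible region is unbounded (it extends along (5, 7), (-1, 5)), but f strictly decreases along every unbounded feasible direction, so there is no improving ray and the maximum is attained at a vertex.

At the optimal vertex, -12p - 3q = 78 and p + 5q = -2.
Solving simultaneously gives p = -128/19, q = 18/19.

p = -128/19, q = 18/19, maximum f = 568/19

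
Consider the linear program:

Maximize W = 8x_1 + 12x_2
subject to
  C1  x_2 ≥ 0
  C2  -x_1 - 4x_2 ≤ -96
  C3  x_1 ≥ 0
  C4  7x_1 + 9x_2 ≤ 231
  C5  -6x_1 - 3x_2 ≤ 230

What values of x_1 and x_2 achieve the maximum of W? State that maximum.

Vertices and W = 8x_1 + 12x_2:
  (0, 24) → W = 288
  (60/19, 441/19) → W = 5772/19
  (0, 77/3) → W = 308

The optimum lies where x_1 = 0 and 7x_1 + 9x_2 = 231.
Solving simultaneously gives x_1 = 0, x_2 = 77/3.

x_1 = 0, x_2 = 77/3, maximum W = 308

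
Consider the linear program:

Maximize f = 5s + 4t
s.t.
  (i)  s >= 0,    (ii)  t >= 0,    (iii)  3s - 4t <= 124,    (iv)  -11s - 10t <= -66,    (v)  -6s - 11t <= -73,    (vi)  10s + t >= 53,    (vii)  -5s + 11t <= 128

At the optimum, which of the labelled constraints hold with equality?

Vertices and f = 5s + 4t:
  (124/3, 0) → f = 620/3
  (73/6, 0) → f = 365/6
  (1876/13, 1004/13) → f = 13396/13
  (255/52, 103/26) → f = 2099/52
  (91/23, 309/23) → f = 1691/23

The maximum is at (1876/13, 1004/13). Substituting into each constraint, equality holds for (iii) and (vii); the remaining constraints have slack.

(iii) and (vii)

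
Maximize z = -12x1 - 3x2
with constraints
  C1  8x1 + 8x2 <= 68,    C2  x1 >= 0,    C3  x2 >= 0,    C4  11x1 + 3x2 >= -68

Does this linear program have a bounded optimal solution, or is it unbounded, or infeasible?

bounded optimum

Feasible corners and z = -12x1 - 3x2:
  (0, 17/2) → z = -51/2
  (17/2, 0) → z = -102
  (0, 0) → z = 0
The feasible region has finitely many vertices and no improving ray; the maximum is 0 at (0, 0).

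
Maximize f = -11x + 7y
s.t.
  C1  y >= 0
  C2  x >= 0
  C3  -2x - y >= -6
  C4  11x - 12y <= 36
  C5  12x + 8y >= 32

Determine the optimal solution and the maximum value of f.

x = 0, y = 6, maximum f = 42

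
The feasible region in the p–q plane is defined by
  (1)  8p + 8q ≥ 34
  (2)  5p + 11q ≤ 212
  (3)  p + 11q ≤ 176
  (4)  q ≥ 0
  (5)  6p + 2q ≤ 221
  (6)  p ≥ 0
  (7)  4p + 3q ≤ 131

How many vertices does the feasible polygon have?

Pairwise boundary intersections that survive every other constraint:
  (17/4, 0)
  (0, 17/4)
  (9, 167/11)
  (805/29, 193/29)
  (0, 16)
  (131/4, 0)

6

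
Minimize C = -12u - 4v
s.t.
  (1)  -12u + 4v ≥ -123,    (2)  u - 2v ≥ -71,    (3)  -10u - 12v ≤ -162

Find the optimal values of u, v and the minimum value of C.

u = 53/2, v = 195/4, minimum C = -513

Vertices and C = -12u - 4v:
  (53/2, 195/4) → C = -513
  (531/46, 357/92) → C = -3543/23
  (-33/2, 109/4) → C = 89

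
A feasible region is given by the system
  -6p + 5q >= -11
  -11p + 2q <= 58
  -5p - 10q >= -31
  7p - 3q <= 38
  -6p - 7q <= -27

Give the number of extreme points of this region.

Intersecting each pair of boundary lines and keeping only the points that satisfy every inequality leaves:
  (53/17, 131/85)
  (53/18, 4/3)
  (53/25, 51/25)

3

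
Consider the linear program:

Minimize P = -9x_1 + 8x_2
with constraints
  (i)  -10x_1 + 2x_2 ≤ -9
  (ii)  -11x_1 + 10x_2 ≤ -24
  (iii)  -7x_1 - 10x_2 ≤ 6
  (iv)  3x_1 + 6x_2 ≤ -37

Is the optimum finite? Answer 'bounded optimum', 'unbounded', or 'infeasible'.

From the feasible point (167/6, -241/12), moving in the direction (10, -7) keeps every constraint satisfied while P decreases without bound.

unbounded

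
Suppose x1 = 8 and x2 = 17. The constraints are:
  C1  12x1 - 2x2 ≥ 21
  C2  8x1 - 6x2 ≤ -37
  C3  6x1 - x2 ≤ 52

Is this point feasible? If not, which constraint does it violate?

feasible

C1: 62 ≥ 21 ✓
C2: -38 ≤ -37 ✓
C3: 31 ≤ 52 ✓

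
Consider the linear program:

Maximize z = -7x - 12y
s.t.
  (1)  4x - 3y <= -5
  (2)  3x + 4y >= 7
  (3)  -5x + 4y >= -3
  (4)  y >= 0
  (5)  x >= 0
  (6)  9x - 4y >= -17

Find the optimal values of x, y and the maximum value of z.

x = 1/25, y = 43/25, maximum z = -523/25

The feasible region is unbounded (it extends along (3, 4), (4, 9)), but z strictly decreases along every unbounded feasible direction, so there is no improving ray and the maximum is attained at a vertex.

At the optimal vertex, 4x - 3y = -5 and 3x + 4y = 7.
Solving simultaneously gives x = 1/25, y = 43/25.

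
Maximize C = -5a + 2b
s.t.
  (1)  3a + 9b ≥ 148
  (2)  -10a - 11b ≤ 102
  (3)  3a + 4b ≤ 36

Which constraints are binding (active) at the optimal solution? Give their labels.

Vertices and C = -5a + 2b:
  (-134/3, 94/3) → C = 286
  (-268/15, 112/5) → C = 2012/15
  (-804/7, 666/7) → C = 5352/7

The maximum is at (-804/7, 666/7). Substituting into each constraint, equality holds for (2) and (3); the remaining constraints have slack.

(2) and (3)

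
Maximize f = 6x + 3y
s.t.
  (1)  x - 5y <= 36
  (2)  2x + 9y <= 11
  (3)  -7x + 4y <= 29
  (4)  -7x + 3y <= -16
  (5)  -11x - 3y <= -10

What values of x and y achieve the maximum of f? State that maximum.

x = 379/19, y = -61/19, maximum f = 2091/19

Extreme points and f = 6x + 3y:
  (379/19, -61/19) → f = 2091/19
  (79/29, -193/29) → f = -105/29
  (59/23, 15/23) → f = 399/23
  (13/9, -53/27) → f = 25/9

The optimum lies where x - 5y = 36 and 2x + 9y = 11.
Solving simultaneously gives x = 379/19, y = -61/19.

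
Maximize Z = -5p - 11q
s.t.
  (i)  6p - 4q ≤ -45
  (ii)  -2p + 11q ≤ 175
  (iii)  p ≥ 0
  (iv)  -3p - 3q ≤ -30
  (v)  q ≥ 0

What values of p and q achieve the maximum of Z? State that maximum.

The optimum lies where 6p - 4q = -45 and p = 0.
Solving simultaneously gives p = 0, q = 45/4.

p = 0, q = 45/4, maximum Z = -495/4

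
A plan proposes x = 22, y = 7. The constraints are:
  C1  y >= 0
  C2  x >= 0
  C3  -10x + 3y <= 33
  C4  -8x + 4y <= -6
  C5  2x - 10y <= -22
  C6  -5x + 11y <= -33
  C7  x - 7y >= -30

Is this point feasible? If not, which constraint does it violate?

C1: 7 ≥ 0 ✓
C2: 22 ≥ 0 ✓
C3: -199 ≤ 33 ✓
C4: -148 ≤ -6 ✓
C5: -26 ≤ -22 ✓
C6: -33 ≤ -33 ✓
C7: -27 ≥ -30 ✓

feasible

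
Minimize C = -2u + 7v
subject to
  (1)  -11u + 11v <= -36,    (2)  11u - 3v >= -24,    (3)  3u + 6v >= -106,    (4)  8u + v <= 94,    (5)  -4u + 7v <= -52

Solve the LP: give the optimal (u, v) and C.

Vertices and C = -2u + 7v:
  (-154/25, -1094/75) → C = -6734/75
  (-324/65, -668/65) → C = -4028/65
  (134/9, -226/9) → C = -1850/9
  (71/6, -2/3) → C = -85/3

u = 134/9, v = -226/9, minimum C = -1850/9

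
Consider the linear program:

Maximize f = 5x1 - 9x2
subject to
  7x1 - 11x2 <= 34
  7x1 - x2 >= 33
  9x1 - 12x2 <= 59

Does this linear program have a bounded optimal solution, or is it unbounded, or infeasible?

Feasible corners and f = 5x1 - 9x2:
  (47/10, -1/10) → f = 122/5
  (241/15, 107/15) → f = 242/15
The feasible region has finitely many vertices and no improving ray; the maximum is 122/5 at (47/10, -1/10).

bounded optimum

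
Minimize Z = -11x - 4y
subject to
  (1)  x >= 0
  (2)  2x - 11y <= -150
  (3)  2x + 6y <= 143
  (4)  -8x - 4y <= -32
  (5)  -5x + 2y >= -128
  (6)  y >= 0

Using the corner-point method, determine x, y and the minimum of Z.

x = 673/34, y = 293/17, minimum Z = -9747/34

The binding constraints are 2x - 11y = -150 and 2x + 6y = 143.
Solving simultaneously gives x = 673/34, y = 293/17.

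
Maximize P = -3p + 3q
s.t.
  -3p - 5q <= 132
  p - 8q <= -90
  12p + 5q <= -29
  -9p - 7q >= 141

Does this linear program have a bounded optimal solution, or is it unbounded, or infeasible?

unbounded

From the feasible point (-1506/29, 138/29), moving in the direction (-5, 3) keeps every constraint satisfied while P increases without bound.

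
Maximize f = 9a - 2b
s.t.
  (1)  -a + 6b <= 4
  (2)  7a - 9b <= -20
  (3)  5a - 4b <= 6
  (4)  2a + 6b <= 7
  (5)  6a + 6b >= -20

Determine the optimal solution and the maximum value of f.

a = -28/11, b = 8/33, maximum f = -772/33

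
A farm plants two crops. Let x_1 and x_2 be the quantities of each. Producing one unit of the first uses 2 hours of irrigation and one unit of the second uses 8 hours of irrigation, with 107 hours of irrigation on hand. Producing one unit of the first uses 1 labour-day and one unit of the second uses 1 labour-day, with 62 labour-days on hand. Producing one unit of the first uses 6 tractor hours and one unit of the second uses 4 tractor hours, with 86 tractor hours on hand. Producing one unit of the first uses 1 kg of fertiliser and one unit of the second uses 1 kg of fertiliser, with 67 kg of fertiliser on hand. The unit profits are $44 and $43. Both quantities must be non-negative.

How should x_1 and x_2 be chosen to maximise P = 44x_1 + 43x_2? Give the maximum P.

x_1 = 13/2, x_2 = 47/4, maximum P = 3165/4

Corner points and P = 44x_1 + 43x_2:
  (0, 0) → P = 0
  (0, 107/8) → P = 4601/8
  (43/3, 0) → P = 1892/3
  (13/2, 47/4) → P = 3165/4

At the optimal vertex, 2x_1 + 8x_2 = 107 and 6x_1 + 4x_2 = 86.
Solving simultaneously gives x_1 = 13/2, x_2 = 47/4.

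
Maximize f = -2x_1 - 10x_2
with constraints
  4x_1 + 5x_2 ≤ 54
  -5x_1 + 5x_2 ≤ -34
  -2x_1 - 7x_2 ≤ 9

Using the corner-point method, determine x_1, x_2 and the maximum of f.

x_1 = 47/2, x_2 = -8, maximum f = 33

Corner points and f = -2x_1 - 10x_2:
  (88/9, 134/45) → f = -148/3
  (47/2, -8) → f = 33
  (193/45, -113/45) → f = 248/15

The binding constraints are 4x_1 + 5x_2 = 54 and -2x_1 - 7x_2 = 9.
Solving simultaneously gives x_1 = 47/2, x_2 = -8.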